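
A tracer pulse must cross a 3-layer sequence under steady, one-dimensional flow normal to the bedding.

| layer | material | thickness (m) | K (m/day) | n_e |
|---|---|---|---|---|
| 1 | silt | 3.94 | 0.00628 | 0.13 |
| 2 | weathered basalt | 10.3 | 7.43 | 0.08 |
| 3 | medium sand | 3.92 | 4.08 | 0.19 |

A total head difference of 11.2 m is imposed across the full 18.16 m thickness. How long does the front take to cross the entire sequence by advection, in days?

With flow normal to the layers, continuity requires the same specific discharge q through every layer.
Σ(b_i/K_i) = 3.94/0.00628 + 10.3/7.43 + 3.92/4.08 = 629.7 d.
q = Δh / Σ(b_i/K_i) = 11.2 / 629.7 = 0.01779 m/day.
In each layer the seepage velocity is v_i = q/n_i, so the layer transit time is t_i = b_i·n_i / q:
  layer 1 (silt): t_1 = 3.94 × 0.13 / 0.01779 = 28.80 d
  layer 2 (weathered basalt): t_2 = 10.3 × 0.08 / 0.01779 = 46.33 d
  layer 3 (medium sand): t_3 = 3.92 × 0.19 / 0.01779 = 41.88 d
Total t = Σ t_i = 117.0 days.

117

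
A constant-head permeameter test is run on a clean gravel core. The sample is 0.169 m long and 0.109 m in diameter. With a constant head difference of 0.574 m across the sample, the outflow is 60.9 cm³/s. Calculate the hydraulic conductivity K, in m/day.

166

Cross-sectional area A = π·(d/2)² = π × (0.109/2)² = 0.009331 m².
Convert discharge: 60.9 cm³/s = 6.090e-05 m³/s.
Darcy's law rearranged: K = Q·L / (A·Δh) = 6.090e-05 × 0.169 / (0.009331 × 0.574) = 0.001922 m/s = 166.0 m/day.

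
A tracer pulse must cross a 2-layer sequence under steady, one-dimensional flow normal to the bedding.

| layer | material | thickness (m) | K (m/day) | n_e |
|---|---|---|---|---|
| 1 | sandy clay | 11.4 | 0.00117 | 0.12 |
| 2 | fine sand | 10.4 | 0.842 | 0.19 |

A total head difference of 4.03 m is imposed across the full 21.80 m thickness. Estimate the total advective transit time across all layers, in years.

22.2

With flow normal to the layers, continuity requires the same specific discharge q through every layer.
Σ(b_i/K_i) = 11.4/0.00117 + 10.4/0.842 = 9756 d.
q = Δh / Σ(b_i/K_i) = 4.03 / 9756 = 0.0004131 m/day.
In each layer the seepage velocity is v_i = q/n_i, so the layer transit time is t_i = b_i·n_i / q:
  layer 1 (sandy clay): t_1 = 11.4 × 0.12 / 0.0004131 = 3312 d
  layer 2 (fine sand): t_2 = 10.4 × 0.19 / 0.0004131 = 4784 d
Total t = Σ t_i = 8095 days = 22.16 years.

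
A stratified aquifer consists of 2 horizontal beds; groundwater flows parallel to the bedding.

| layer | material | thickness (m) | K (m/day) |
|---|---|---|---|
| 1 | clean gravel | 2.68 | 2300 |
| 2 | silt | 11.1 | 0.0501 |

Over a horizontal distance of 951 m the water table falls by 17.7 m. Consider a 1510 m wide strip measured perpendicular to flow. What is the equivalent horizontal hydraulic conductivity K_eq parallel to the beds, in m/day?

447

Flow is parallel to layering, so each bed carries its own Darcy discharge and the transmissivities add.
Σ(K_i·b_i) = 2300×2.68 + 0.0501×11.1 = 6165 m²/day.
Total thickness b = 13.78 m, so K_eq = Σ(K_i·b_i)/b = 447.4 m/day.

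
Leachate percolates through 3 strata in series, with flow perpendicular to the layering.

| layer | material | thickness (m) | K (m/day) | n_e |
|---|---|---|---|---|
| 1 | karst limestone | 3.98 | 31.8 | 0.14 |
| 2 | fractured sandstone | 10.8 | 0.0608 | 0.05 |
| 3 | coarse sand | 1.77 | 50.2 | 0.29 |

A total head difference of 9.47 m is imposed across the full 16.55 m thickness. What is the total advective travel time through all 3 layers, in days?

30.2

With flow normal to the layers, continuity requires the same specific discharge q through every layer.
Σ(b_i/K_i) = 3.98/31.8 + 10.8/0.0608 + 1.77/50.2 = 177.8 d.
q = Δh / Σ(b_i/K_i) = 9.47 / 177.8 = 0.05326 m/day.
In each layer the seepage velocity is v_i = q/n_i, so the layer transit time is t_i = b_i·n_i / q:
  layer 1 (karst limestone): t_1 = 3.98 × 0.14 / 0.05326 = 10.46 d
  layer 2 (fractured sandstone): t_2 = 10.8 × 0.05 / 0.05326 = 10.14 d
  layer 3 (coarse sand): t_3 = 1.77 × 0.29 / 0.05326 = 9.637 d
Total t = Σ t_i = 30.24 days.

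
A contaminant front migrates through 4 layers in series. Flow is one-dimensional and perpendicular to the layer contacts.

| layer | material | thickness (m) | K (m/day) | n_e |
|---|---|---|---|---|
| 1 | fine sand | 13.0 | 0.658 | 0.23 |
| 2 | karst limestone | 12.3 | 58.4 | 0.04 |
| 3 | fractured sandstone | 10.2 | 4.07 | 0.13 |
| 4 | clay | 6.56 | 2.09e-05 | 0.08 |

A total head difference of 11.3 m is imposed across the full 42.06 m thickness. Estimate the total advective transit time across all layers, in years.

With flow normal to the layers, continuity requires the same specific discharge q through every layer.
Σ(b_i/K_i) = 13.0/0.658 + 12.3/58.4 + 10.2/4.07 + 6.56/2.09e-05 = 3.139e+05 d.
q = Δh / Σ(b_i/K_i) = 11.3 / 3.139e+05 = 3.600e-05 m/day.
In each layer the seepage velocity is v_i = q/n_i, so the layer transit time is t_i = b_i·n_i / q:
  layer 1 (fine sand): t_1 = 13.0 × 0.23 / 3.600e-05 = 83058 d
  layer 2 (karst limestone): t_2 = 12.3 × 0.04 / 3.600e-05 = 13667 d
  layer 3 (fractured sandstone): t_3 = 10.2 × 0.13 / 3.600e-05 = 36834 d
  layer 4 (clay): t_4 = 6.56 × 0.08 / 3.600e-05 = 14578 d
Total t = Σ t_i = 1.481e+05 days = 405.6 years.

406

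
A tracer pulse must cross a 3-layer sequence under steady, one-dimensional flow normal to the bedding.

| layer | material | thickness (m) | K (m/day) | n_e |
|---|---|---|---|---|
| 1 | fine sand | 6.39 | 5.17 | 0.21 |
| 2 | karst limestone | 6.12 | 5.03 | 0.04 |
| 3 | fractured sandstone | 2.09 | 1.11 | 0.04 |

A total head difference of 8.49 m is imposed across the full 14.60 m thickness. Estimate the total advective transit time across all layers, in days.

0.853

With flow normal to the layers, continuity requires the same specific discharge q through every layer.
Σ(b_i/K_i) = 6.39/5.17 + 6.12/5.03 + 2.09/1.11 = 4.336 d.
q = Δh / Σ(b_i/K_i) = 8.49 / 4.336 = 1.958 m/day.
In each layer the seepage velocity is v_i = q/n_i, so the layer transit time is t_i = b_i·n_i / q:
  layer 1 (fine sand): t_1 = 6.39 × 0.21 / 1.958 = 0.6853 d
  layer 2 (karst limestone): t_2 = 6.12 × 0.04 / 1.958 = 0.1250 d
  layer 3 (fractured sandstone): t_3 = 2.09 × 0.04 / 1.958 = 0.04269 d
Total t = Σ t_i = 0.8530 days.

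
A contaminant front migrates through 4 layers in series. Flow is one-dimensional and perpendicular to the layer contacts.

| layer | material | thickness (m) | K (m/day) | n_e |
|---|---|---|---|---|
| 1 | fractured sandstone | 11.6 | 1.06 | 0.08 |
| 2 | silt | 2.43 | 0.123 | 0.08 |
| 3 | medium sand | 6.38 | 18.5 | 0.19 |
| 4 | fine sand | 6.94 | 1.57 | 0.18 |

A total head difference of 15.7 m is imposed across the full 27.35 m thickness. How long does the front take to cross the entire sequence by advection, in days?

With flow normal to the layers, continuity requires the same specific discharge q through every layer.
Σ(b_i/K_i) = 11.6/1.06 + 2.43/0.123 + 6.38/18.5 + 6.94/1.57 = 35.46 d.
q = Δh / Σ(b_i/K_i) = 15.7 / 35.46 = 0.4427 m/day.
In each layer the seepage velocity is v_i = q/n_i, so the layer transit time is t_i = b_i·n_i / q:
  layer 1 (fractured sandstone): t_1 = 11.6 × 0.08 / 0.4427 = 2.096 d
  layer 2 (silt): t_2 = 2.43 × 0.08 / 0.4427 = 0.4391 d
  layer 3 (medium sand): t_3 = 6.38 × 0.19 / 0.4427 = 2.738 d
  layer 4 (fine sand): t_4 = 6.94 × 0.18 / 0.4427 = 2.822 d
Total t = Σ t_i = 8.095 days.

8.10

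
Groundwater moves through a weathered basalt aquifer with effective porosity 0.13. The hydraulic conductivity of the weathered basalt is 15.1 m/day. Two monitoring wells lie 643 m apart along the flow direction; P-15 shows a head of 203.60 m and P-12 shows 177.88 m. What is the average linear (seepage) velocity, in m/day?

4.65

Hydraulic gradient i = (203.60 − 177.88) / 643 = 25.72 / 643 = 0.04000.
Darcy flux q = K · i = 15.10 × 0.04000 = 0.6040 m/day.
Seepage velocity v = q / n_e = 0.6040 / 0.13 = 4.646 m/day.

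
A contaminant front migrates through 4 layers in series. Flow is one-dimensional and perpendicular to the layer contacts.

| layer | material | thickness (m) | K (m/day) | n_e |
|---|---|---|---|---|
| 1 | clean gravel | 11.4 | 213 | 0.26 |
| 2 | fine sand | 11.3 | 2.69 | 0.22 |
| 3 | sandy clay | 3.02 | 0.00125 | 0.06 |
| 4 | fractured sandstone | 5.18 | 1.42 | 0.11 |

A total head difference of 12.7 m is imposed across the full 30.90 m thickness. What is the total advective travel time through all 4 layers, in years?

3.24

With flow normal to the layers, continuity requires the same specific discharge q through every layer.
Σ(b_i/K_i) = 11.4/213 + 11.3/2.69 + 3.02/0.00125 + 5.18/1.42 = 2424 d.
q = Δh / Σ(b_i/K_i) = 12.7 / 2424 = 0.005239 m/day.
In each layer the seepage velocity is v_i = q/n_i, so the layer transit time is t_i = b_i·n_i / q:
  layer 1 (clean gravel): t_1 = 11.4 × 0.26 / 0.005239 = 565.7 d
  layer 2 (fine sand): t_2 = 11.3 × 0.22 / 0.005239 = 474.5 d
  layer 3 (sandy clay): t_3 = 3.02 × 0.06 / 0.005239 = 34.58 d
  layer 4 (fractured sandstone): t_4 = 5.18 × 0.11 / 0.005239 = 108.8 d
Total t = Σ t_i = 1184 days = 3.240 years.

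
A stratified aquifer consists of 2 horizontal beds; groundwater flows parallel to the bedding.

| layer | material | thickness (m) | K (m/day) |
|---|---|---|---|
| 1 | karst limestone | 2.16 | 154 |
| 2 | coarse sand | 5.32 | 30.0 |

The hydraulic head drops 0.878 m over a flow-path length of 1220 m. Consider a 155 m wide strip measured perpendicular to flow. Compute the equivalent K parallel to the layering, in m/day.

65.8

Flow is parallel to layering, so each bed carries its own Darcy discharge and the transmissivities add.
Σ(K_i·b_i) = 154×2.16 + 30.0×5.32 = 492.2 m²/day.
Total thickness b = 7.480 m, so K_eq = Σ(K_i·b_i)/b = 65.81 m/day.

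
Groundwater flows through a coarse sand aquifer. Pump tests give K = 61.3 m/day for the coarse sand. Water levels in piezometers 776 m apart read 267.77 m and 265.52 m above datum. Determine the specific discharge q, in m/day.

0.178

Hydraulic gradient i = (267.77 − 265.52) / 776 = 2.25 / 776 = 0.002899.
Specific discharge q = K · i = 61.30 × 0.002899 = 0.1777 m/day.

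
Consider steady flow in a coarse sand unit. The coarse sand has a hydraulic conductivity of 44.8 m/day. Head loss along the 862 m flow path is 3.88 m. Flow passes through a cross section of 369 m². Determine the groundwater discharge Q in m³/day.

74.4

Hydraulic gradient i = Δh / L = 3.88 / 862 = 0.004501.
Darcy's law: Q = K · A · i = 44.80 × 369.0 × 0.004501 = 74.41 m³/day.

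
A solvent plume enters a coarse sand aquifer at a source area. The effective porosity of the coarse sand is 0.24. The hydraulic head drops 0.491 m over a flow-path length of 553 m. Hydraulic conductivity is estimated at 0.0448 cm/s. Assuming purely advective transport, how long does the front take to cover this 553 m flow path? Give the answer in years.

Convert K: 0.0448 cm/s × 864 = 38.71 m/day.
Hydraulic gradient i = Δh / L = 0.491 / 553 = 0.0008879.
Darcy flux q = K · i = 38.71 × 0.0008879 = 0.03437 m/day.
Seepage velocity v = q / n_e = 0.03437 / 0.24 = 0.1432 m/day.
Travel time t = L / v = 553 / 0.1432 = 3862 days = 10.57 years.

10.6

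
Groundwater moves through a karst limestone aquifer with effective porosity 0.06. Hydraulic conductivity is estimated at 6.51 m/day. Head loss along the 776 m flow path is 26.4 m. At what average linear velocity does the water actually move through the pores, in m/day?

3.69

Hydraulic gradient i = Δh / L = 26.4 / 776 = 0.03402.
Darcy flux q = K · i = 6.510 × 0.03402 = 0.2215 m/day.
Seepage velocity v = q / n_e = 0.2215 / 0.06 = 3.691 m/day.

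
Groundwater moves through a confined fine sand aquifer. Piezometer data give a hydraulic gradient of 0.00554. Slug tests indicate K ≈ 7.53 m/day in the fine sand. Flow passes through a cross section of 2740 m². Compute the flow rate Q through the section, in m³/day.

Hydraulic gradient i = 0.00554.
Darcy's law: Q = K · A · i = 7.530 × 2740 × 0.005540 = 114.3 m³/day.

114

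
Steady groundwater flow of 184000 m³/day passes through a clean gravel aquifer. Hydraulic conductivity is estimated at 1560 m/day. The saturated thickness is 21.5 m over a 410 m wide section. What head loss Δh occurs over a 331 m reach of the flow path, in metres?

Cross-sectional area A = 410 × 21.5 = 8815 m².
From Q = K·A·i, i = Q / (K·A) = 184000 / (1560 × 8815) = 0.01338.
Head loss Δh = i · L = 0.01338 × 331 = 4.429 m.

4.43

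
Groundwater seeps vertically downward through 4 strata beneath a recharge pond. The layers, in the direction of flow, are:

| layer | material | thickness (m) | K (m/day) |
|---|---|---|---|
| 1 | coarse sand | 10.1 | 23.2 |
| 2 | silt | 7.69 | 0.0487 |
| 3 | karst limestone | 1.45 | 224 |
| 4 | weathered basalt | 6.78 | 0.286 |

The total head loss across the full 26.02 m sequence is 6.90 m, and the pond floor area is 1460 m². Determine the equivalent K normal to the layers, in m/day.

0.143

Flow is perpendicular to layering, so the layers act in series and the equivalent K is the thickness-weighted harmonic mean.
Total thickness L = 10.1 + 7.69 + 1.45 + 6.78 = 26.02 m.
Σ(b_i/K_i) = 10.1/23.2 + 7.69/0.0487 + 1.45/224 + 6.78/0.286 = 182.1 d.
K_eq = L / Σ(b_i/K_i) = 26.02 / 182.1 = 0.1429 m/day.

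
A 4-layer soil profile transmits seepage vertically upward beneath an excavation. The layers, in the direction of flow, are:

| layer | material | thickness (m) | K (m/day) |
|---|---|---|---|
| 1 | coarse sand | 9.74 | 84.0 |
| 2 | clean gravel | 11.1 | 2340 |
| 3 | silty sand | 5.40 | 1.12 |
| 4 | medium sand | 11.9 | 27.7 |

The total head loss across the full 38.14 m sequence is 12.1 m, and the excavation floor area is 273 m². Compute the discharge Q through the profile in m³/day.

Flow is perpendicular to layering, so the layers act in series and the equivalent K is the thickness-weighted harmonic mean.
Total thickness L = 9.74 + 11.1 + 5.40 + 11.9 = 38.14 m.
Σ(b_i/K_i) = 9.74/84.0 + 11.1/2340 + 5.40/1.12 + 11.9/27.7 = 5.372 d.
K_eq = L / Σ(b_i/K_i) = 38.14 / 5.372 = 7.100 m/day.
Q = K_eq · A · (Δh/L) = 7.100 × 273 × (12.1/38.14) = 614.9 m³/day.

615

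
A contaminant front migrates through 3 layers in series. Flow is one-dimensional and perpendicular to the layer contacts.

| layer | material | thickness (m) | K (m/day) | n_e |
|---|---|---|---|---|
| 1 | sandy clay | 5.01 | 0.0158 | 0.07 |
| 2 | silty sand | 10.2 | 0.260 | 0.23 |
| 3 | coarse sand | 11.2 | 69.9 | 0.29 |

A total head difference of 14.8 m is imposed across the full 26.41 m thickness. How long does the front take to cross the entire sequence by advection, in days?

With flow normal to the layers, continuity requires the same specific discharge q through every layer.
Σ(b_i/K_i) = 5.01/0.0158 + 10.2/0.260 + 11.2/69.9 = 356.5 d.
q = Δh / Σ(b_i/K_i) = 14.8 / 356.5 = 0.04152 m/day.
In each layer the seepage velocity is v_i = q/n_i, so the layer transit time is t_i = b_i·n_i / q:
  layer 1 (sandy clay): t_1 = 5.01 × 0.07 / 0.04152 = 8.447 d
  layer 2 (silty sand): t_2 = 10.2 × 0.23 / 0.04152 = 56.51 d
  layer 3 (coarse sand): t_3 = 11.2 × 0.29 / 0.04152 = 78.23 d
Total t = Σ t_i = 143.2 days.

143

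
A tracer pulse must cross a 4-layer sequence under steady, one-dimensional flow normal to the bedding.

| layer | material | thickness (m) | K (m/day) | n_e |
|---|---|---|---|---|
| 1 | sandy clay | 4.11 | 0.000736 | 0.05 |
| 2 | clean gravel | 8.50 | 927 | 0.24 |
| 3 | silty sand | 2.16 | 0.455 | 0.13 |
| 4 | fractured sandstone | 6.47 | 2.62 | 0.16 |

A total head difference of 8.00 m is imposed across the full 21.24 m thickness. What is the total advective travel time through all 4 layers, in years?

With flow normal to the layers, continuity requires the same specific discharge q through every layer.
Σ(b_i/K_i) = 4.11/0.000736 + 8.50/927 + 2.16/0.455 + 6.47/2.62 = 5591 d.
q = Δh / Σ(b_i/K_i) = 8.00 / 5591 = 0.001431 m/day.
In each layer the seepage velocity is v_i = q/n_i, so the layer transit time is t_i = b_i·n_i / q:
  layer 1 (sandy clay): t_1 = 4.11 × 0.05 / 0.001431 = 143.6 d
  layer 2 (clean gravel): t_2 = 8.50 × 0.24 / 0.001431 = 1426 d
  layer 3 (silty sand): t_3 = 2.16 × 0.13 / 0.001431 = 196.3 d
  layer 4 (fractured sandstone): t_4 = 6.47 × 0.16 / 0.001431 = 723.5 d
Total t = Σ t_i = 2489 days = 6.815 years.

6.82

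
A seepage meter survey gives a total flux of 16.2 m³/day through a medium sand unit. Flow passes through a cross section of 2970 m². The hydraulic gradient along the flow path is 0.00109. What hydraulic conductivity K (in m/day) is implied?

5.00

Hydraulic gradient i = 0.00109.
From Q = K·A·i, K = Q / (A·i) = 16.2 / (2970 × 0.001090) = 5.004 m/day.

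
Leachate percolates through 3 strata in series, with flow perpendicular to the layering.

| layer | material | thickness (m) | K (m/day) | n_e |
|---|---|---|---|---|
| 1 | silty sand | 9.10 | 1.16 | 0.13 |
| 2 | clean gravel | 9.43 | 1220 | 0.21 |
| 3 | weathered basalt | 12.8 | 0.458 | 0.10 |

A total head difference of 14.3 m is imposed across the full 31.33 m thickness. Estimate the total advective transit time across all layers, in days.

11.1

With flow normal to the layers, continuity requires the same specific discharge q through every layer.
Σ(b_i/K_i) = 9.10/1.16 + 9.43/1220 + 12.8/0.458 = 35.80 d.
q = Δh / Σ(b_i/K_i) = 14.3 / 35.80 = 0.3994 m/day.
In each layer the seepage velocity is v_i = q/n_i, so the layer transit time is t_i = b_i·n_i / q:
  layer 1 (silty sand): t_1 = 9.10 × 0.13 / 0.3994 = 2.962 d
  layer 2 (clean gravel): t_2 = 9.43 × 0.21 / 0.3994 = 4.958 d
  layer 3 (weathered basalt): t_3 = 12.8 × 0.10 / 0.3994 = 3.204 d
Total t = Σ t_i = 11.12 days.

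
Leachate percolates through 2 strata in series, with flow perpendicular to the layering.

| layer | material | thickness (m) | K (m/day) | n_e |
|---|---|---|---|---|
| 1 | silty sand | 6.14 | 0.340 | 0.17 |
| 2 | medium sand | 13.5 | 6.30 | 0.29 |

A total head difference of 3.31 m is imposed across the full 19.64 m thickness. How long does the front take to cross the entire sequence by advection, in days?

With flow normal to the layers, continuity requires the same specific discharge q through every layer.
Σ(b_i/K_i) = 6.14/0.340 + 13.5/6.30 = 20.20 d.
q = Δh / Σ(b_i/K_i) = 3.31 / 20.20 = 0.1638 m/day.
In each layer the seepage velocity is v_i = q/n_i, so the layer transit time is t_i = b_i·n_i / q:
  layer 1 (silty sand): t_1 = 6.14 × 0.17 / 0.1638 = 6.371 d
  layer 2 (medium sand): t_2 = 13.5 × 0.29 / 0.1638 = 23.89 d
Total t = Σ t_i = 30.26 days.

30.3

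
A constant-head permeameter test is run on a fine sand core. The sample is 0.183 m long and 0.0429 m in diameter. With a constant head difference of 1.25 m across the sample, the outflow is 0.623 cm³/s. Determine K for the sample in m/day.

5.45

Cross-sectional area A = π·(d/2)² = π × (0.0429/2)² = 0.001445 m².
Convert discharge: 0.623 cm³/s = 6.230e-07 m³/s.
Darcy's law rearranged: K = Q·L / (A·Δh) = 6.230e-07 × 0.183 / (0.001445 × 1.25) = 6.310e-05 m/s = 5.452 m/day.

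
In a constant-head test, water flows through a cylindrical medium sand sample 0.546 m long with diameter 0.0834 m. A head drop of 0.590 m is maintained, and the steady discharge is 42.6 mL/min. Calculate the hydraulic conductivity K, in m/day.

Cross-sectional area A = π·(d/2)² = π × (0.0834/2)² = 0.005463 m².
Convert discharge: 42.6 mL/min = 7.100e-07 m³/s.
Darcy's law rearranged: K = Q·L / (A·Δh) = 7.100e-07 × 0.546 / (0.005463 × 0.590) = 0.0001203 m/s = 10.39 m/day.

10.4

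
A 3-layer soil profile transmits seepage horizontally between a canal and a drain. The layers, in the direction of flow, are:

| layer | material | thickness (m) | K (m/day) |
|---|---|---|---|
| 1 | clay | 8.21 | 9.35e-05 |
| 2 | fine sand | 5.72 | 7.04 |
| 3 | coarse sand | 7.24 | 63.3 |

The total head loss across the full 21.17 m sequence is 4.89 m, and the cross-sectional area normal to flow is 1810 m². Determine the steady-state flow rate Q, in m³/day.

0.101

Flow is perpendicular to layering, so the layers act in series and the equivalent K is the thickness-weighted harmonic mean.
Total thickness L = 8.21 + 5.72 + 7.24 = 21.17 m.
Σ(b_i/K_i) = 8.21/9.35e-05 + 5.72/7.04 + 7.24/63.3 = 87808 d.
K_eq = L / Σ(b_i/K_i) = 21.17 / 87808 = 0.0002411 m/day.
Q = K_eq · A · (Δh/L) = 0.0002411 × 1810 × (4.89/21.17) = 0.1008 m³/day.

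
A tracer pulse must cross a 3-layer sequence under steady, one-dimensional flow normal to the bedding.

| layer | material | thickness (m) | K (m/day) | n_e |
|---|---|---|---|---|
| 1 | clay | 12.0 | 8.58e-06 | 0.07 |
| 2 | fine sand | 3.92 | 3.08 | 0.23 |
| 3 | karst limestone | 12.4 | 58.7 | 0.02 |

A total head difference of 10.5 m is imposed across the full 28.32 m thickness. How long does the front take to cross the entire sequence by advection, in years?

726

With flow normal to the layers, continuity requires the same specific discharge q through every layer.
Σ(b_i/K_i) = 12.0/8.58e-06 + 3.92/3.08 + 12.4/58.7 = 1.399e+06 d.
q = Δh / Σ(b_i/K_i) = 10.5 / 1.399e+06 = 7.507e-06 m/day.
In each layer the seepage velocity is v_i = q/n_i, so the layer transit time is t_i = b_i·n_i / q:
  layer 1 (clay): t_1 = 12.0 × 0.07 / 7.507e-06 = 1.119e+05 d
  layer 2 (fine sand): t_2 = 3.92 × 0.23 / 7.507e-06 = 1.201e+05 d
  layer 3 (karst limestone): t_3 = 12.4 × 0.02 / 7.507e-06 = 33034 d
Total t = Σ t_i = 2.650e+05 days = 725.6 years.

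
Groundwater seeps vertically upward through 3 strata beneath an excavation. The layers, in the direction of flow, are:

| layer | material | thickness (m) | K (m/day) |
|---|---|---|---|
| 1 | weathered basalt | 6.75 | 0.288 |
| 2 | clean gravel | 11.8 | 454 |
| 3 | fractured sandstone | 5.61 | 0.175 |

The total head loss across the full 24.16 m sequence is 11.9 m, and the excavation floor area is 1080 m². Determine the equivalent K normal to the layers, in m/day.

0.435

Flow is perpendicular to layering, so the layers act in series and the equivalent K is the thickness-weighted harmonic mean.
Total thickness L = 6.75 + 11.8 + 5.61 = 24.16 m.
Σ(b_i/K_i) = 6.75/0.288 + 11.8/454 + 5.61/0.175 = 55.52 d.
K_eq = L / Σ(b_i/K_i) = 24.16 / 55.52 = 0.4352 m/day.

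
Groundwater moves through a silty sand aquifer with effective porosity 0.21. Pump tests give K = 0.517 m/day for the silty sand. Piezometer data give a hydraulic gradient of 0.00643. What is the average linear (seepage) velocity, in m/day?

0.0158

Hydraulic gradient i = 0.00643.
Darcy flux q = K · i = 0.5170 × 0.006430 = 0.003324 m/day.
Seepage velocity v = q / n_e = 0.003324 / 0.21 = 0.01583 m/day.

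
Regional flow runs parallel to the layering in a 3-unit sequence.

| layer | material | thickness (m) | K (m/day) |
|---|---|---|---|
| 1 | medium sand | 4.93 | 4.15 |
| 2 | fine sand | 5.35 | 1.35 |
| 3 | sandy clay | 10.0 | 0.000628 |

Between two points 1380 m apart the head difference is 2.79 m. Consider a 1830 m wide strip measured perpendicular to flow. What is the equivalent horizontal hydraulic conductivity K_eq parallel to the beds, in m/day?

Flow is parallel to layering, so each bed carries its own Darcy discharge and the transmissivities add.
Σ(K_i·b_i) = 4.15×4.93 + 1.35×5.35 + 0.000628×10.0 = 27.69 m²/day.
Total thickness b = 20.28 m, so K_eq = Σ(K_i·b_i)/b = 1.365 m/day.

1.37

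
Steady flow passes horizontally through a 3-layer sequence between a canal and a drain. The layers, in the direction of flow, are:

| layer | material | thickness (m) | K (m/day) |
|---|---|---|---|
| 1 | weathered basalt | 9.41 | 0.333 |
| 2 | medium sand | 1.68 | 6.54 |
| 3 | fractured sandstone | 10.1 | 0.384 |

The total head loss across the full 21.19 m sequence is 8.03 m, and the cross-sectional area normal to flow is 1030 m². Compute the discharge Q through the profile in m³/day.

151

Flow is perpendicular to layering, so the layers act in series and the equivalent K is the thickness-weighted harmonic mean.
Total thickness L = 9.41 + 1.68 + 10.1 = 21.19 m.
Σ(b_i/K_i) = 9.41/0.333 + 1.68/6.54 + 10.1/0.384 = 54.82 d.
K_eq = L / Σ(b_i/K_i) = 21.19 / 54.82 = 0.3866 m/day.
Q = K_eq · A · (Δh/L) = 0.3866 × 1030 × (8.03/21.19) = 150.9 m³/day.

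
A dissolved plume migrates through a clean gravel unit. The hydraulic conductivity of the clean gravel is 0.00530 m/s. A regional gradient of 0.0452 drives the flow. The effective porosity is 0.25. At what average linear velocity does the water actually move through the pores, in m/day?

Convert K: 0.00530 m/s × 86400 = 457.9 m/day.
Hydraulic gradient i = 0.0452.
Darcy flux q = K · i = 457.9 × 0.04520 = 20.70 m/day.
Seepage velocity v = q / n_e = 20.70 / 0.25 = 82.79 m/day.

82.8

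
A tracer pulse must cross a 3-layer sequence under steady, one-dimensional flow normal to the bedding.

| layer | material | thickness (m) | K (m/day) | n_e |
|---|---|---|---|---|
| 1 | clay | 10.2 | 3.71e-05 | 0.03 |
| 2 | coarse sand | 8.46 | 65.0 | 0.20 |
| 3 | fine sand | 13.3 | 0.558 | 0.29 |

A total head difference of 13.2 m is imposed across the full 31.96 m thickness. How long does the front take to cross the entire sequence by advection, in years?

334

With flow normal to the layers, continuity requires the same specific discharge q through every layer.
Σ(b_i/K_i) = 10.2/3.71e-05 + 8.46/65.0 + 13.3/0.558 = 2.750e+05 d.
q = Δh / Σ(b_i/K_i) = 13.2 / 2.750e+05 = 4.801e-05 m/day.
In each layer the seepage velocity is v_i = q/n_i, so the layer transit time is t_i = b_i·n_i / q:
  layer 1 (clay): t_1 = 10.2 × 0.03 / 4.801e-05 = 6374 d
  layer 2 (coarse sand): t_2 = 8.46 × 0.20 / 4.801e-05 = 35244 d
  layer 3 (fine sand): t_3 = 13.3 × 0.29 / 4.801e-05 = 80341 d
Total t = Σ t_i = 1.220e+05 days = 333.9 years.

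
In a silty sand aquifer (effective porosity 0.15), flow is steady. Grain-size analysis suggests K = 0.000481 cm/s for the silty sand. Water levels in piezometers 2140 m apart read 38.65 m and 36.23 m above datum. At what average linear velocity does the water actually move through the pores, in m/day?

Convert K: 0.000481 cm/s × 864 = 0.4156 m/day.
Hydraulic gradient i = (38.65 − 36.23) / 2140 = 2.42 / 2140 = 0.001131.
Darcy flux q = K · i = 0.4156 × 0.001131 = 0.0004700 m/day.
Seepage velocity v = q / n_e = 0.0004700 / 0.15 = 0.003133 m/day.

0.00313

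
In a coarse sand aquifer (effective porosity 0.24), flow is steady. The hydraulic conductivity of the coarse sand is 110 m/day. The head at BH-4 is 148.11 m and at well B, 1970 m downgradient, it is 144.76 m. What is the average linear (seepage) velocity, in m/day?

0.779

Hydraulic gradient i = (148.11 − 144.76) / 1970 = 3.35 / 1970 = 0.001701.
Darcy flux q = K · i = 110.0 × 0.001701 = 0.1871 m/day.
Seepage velocity v = q / n_e = 0.1871 / 0.24 = 0.7794 m/day.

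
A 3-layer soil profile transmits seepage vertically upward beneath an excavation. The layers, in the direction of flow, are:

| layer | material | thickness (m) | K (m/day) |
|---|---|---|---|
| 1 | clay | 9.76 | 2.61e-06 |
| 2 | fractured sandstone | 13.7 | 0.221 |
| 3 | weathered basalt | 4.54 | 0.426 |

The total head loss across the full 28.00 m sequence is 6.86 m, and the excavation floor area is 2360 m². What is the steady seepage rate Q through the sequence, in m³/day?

0.00433

Flow is perpendicular to layering, so the layers act in series and the equivalent K is the thickness-weighted harmonic mean.
Total thickness L = 9.76 + 13.7 + 4.54 = 28.00 m.
Σ(b_i/K_i) = 9.76/2.61e-06 + 13.7/0.221 + 4.54/0.426 = 3.740e+06 d.
K_eq = L / Σ(b_i/K_i) = 28.00 / 3.740e+06 = 7.488e-06 m/day.
Q = K_eq · A · (Δh/L) = 7.488e-06 × 2360 × (6.86/28.00) = 0.004329 m³/day.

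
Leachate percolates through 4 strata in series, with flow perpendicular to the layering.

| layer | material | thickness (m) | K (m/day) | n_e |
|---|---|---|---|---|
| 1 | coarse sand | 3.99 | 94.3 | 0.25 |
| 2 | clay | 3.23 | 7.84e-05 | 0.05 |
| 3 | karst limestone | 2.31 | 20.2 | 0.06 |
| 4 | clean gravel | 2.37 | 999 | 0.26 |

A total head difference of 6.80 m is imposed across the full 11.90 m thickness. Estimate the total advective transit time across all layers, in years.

With flow normal to the layers, continuity requires the same specific discharge q through every layer.
Σ(b_i/K_i) = 3.99/94.3 + 3.23/7.84e-05 + 2.31/20.2 + 2.37/999 = 41199 d.
q = Δh / Σ(b_i/K_i) = 6.80 / 41199 = 0.0001651 m/day.
In each layer the seepage velocity is v_i = q/n_i, so the layer transit time is t_i = b_i·n_i / q:
  layer 1 (coarse sand): t_1 = 3.99 × 0.25 / 0.0001651 = 6044 d
  layer 2 (clay): t_2 = 3.23 × 0.05 / 0.0001651 = 978.5 d
  layer 3 (karst limestone): t_3 = 2.31 × 0.06 / 0.0001651 = 839.7 d
  layer 4 (clean gravel): t_4 = 2.37 × 0.26 / 0.0001651 = 3733 d
Total t = Σ t_i = 11595 days = 31.75 years.

31.7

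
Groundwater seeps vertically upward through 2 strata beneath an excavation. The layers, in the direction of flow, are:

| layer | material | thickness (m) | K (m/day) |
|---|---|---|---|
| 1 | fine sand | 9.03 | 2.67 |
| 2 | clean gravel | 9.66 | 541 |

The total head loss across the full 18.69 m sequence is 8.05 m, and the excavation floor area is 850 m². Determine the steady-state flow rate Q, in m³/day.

Flow is perpendicular to layering, so the layers act in series and the equivalent K is the thickness-weighted harmonic mean.
Total thickness L = 9.03 + 9.66 = 18.69 m.
Σ(b_i/K_i) = 9.03/2.67 + 9.66/541 = 3.400 d.
K_eq = L / Σ(b_i/K_i) = 18.69 / 3.400 = 5.497 m/day.
Q = K_eq · A · (Δh/L) = 5.497 × 850 × (8.05/18.69) = 2013 m³/day.

2010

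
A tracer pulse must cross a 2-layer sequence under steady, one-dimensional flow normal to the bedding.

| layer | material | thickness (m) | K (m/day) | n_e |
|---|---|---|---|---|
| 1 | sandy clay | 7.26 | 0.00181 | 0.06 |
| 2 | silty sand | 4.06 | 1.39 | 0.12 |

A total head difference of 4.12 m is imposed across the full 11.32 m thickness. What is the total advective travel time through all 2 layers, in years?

2.46

With flow normal to the layers, continuity requires the same specific discharge q through every layer.
Σ(b_i/K_i) = 7.26/0.00181 + 4.06/1.39 = 4014 d.
q = Δh / Σ(b_i/K_i) = 4.12 / 4014 = 0.001026 m/day.
In each layer the seepage velocity is v_i = q/n_i, so the layer transit time is t_i = b_i·n_i / q:
  layer 1 (sandy clay): t_1 = 7.26 × 0.06 / 0.001026 = 424.4 d
  layer 2 (silty sand): t_2 = 4.06 × 0.12 / 0.001026 = 474.7 d
Total t = Σ t_i = 899.1 days = 2.461 years.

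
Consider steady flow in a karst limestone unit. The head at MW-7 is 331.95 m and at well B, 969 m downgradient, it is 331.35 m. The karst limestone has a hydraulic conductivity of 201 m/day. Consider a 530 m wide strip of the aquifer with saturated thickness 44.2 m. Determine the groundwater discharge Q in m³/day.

2920

Cross-sectional area A = 530 × 44.2 = 23426 m².
Hydraulic gradient i = (331.95 − 331.35) / 969 = 0.6 / 969 = 0.0006192.
Darcy's law: Q = K · A · i = 201.0 × 23426 × 0.0006192 = 2916 m³/day.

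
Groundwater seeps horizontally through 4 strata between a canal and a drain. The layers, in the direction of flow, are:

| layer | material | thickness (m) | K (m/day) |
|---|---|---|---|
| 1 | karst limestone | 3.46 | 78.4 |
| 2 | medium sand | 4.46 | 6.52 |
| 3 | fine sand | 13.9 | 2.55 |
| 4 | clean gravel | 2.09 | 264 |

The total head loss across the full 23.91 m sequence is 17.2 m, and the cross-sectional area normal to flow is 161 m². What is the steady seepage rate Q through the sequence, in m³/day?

Flow is perpendicular to layering, so the layers act in series and the equivalent K is the thickness-weighted harmonic mean.
Total thickness L = 3.46 + 4.46 + 13.9 + 2.09 = 23.91 m.
Σ(b_i/K_i) = 3.46/78.4 + 4.46/6.52 + 13.9/2.55 + 2.09/264 = 6.187 d.
K_eq = L / Σ(b_i/K_i) = 23.91 / 6.187 = 3.865 m/day.
Q = K_eq · A · (Δh/L) = 3.865 × 161 × (17.2/23.91) = 447.6 m³/day.

448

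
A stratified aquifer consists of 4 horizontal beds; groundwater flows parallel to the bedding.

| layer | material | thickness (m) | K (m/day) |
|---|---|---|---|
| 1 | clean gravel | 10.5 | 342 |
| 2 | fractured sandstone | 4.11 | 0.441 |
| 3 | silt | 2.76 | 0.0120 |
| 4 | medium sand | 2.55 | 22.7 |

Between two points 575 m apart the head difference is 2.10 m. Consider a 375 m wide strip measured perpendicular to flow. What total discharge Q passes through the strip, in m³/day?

5000

Flow is parallel to layering, so each bed carries its own Darcy discharge and the transmissivities add.
Σ(K_i·b_i) = 342×10.5 + 0.441×4.11 + 0.0120×2.76 + 22.7×2.55 = 3651 m²/day.
Hydraulic gradient i = Δh / L = 2.10 / 575 = 0.003652.
Q = Σ(K_i·b_i) · W · i = 3651 × 375 × 0.003652 = 5000 m³/day.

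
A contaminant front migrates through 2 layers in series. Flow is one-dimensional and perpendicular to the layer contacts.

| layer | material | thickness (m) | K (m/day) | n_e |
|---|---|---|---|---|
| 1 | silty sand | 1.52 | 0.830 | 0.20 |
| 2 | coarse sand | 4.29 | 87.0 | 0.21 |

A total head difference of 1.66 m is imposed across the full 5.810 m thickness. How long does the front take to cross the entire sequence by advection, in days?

1.37

With flow normal to the layers, continuity requires the same specific discharge q through every layer.
Σ(b_i/K_i) = 1.52/0.830 + 4.29/87.0 = 1.881 d.
q = Δh / Σ(b_i/K_i) = 1.66 / 1.881 = 0.8827 m/day.
In each layer the seepage velocity is v_i = q/n_i, so the layer transit time is t_i = b_i·n_i / q:
  layer 1 (silty sand): t_1 = 1.52 × 0.20 / 0.8827 = 0.3444 d
  layer 2 (coarse sand): t_2 = 4.29 × 0.21 / 0.8827 = 1.021 d
Total t = Σ t_i = 1.365 days.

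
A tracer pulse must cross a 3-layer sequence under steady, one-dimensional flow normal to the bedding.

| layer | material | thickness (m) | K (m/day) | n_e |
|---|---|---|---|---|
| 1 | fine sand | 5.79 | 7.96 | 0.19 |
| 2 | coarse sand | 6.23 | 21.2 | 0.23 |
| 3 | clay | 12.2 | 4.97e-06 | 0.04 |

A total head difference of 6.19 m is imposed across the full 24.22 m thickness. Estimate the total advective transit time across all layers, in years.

With flow normal to the layers, continuity requires the same specific discharge q through every layer.
Σ(b_i/K_i) = 5.79/7.96 + 6.23/21.2 + 12.2/4.97e-06 = 2.455e+06 d.
q = Δh / Σ(b_i/K_i) = 6.19 / 2.455e+06 = 2.522e-06 m/day.
In each layer the seepage velocity is v_i = q/n_i, so the layer transit time is t_i = b_i·n_i / q:
  layer 1 (fine sand): t_1 = 5.79 × 0.19 / 2.522e-06 = 4.363e+05 d
  layer 2 (coarse sand): t_2 = 6.23 × 0.23 / 2.522e-06 = 5.682e+05 d
  layer 3 (clay): t_3 = 12.2 × 0.04 / 2.522e-06 = 1.935e+05 d
Total t = Σ t_i = 1.198e+06 days = 3280 years.

3280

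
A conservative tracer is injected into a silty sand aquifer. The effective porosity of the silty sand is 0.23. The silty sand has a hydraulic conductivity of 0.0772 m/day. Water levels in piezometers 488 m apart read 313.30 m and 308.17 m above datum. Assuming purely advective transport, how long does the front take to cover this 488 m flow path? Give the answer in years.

Hydraulic gradient i = (313.30 − 308.17) / 488 = 5.13 / 488 = 0.01051.
Darcy flux q = K · i = 0.07720 × 0.01051 = 0.0008115 m/day.
Seepage velocity v = q / n_e = 0.0008115 / 0.23 = 0.003528 m/day.
Travel time t = L / v = 488 / 0.003528 = 1.383e+05 days = 378.7 years.

379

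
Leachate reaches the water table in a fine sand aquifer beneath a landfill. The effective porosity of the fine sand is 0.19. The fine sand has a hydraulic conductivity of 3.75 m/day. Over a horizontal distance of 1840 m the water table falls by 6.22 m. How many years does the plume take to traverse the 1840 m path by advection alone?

Hydraulic gradient i = Δh / L = 6.22 / 1840 = 0.003380.
Darcy flux q = K · i = 3.750 × 0.003380 = 0.01268 m/day.
Seepage velocity v = q / n_e = 0.01268 / 0.19 = 0.06672 m/day.
Travel time t = L / v = 1840 / 0.06672 = 27578 days = 75.51 years.

75.5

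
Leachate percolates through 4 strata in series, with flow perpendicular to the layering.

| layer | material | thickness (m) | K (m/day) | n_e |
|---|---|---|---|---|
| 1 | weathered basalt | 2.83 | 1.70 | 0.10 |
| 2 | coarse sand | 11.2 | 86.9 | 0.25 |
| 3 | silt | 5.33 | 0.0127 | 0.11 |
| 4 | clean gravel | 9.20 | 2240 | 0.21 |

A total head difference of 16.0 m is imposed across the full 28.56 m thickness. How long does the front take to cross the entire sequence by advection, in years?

With flow normal to the layers, continuity requires the same specific discharge q through every layer.
Σ(b_i/K_i) = 2.83/1.70 + 11.2/86.9 + 5.33/0.0127 + 9.20/2240 = 421.5 d.
q = Δh / Σ(b_i/K_i) = 16.0 / 421.5 = 0.03796 m/day.
In each layer the seepage velocity is v_i = q/n_i, so the layer transit time is t_i = b_i·n_i / q:
  layer 1 (weathered basalt): t_1 = 2.83 × 0.10 / 0.03796 = 7.455 d
  layer 2 (coarse sand): t_2 = 11.2 × 0.25 / 0.03796 = 73.76 d
  layer 3 (silt): t_3 = 5.33 × 0.11 / 0.03796 = 15.44 d
  layer 4 (clean gravel): t_4 = 9.20 × 0.21 / 0.03796 = 50.89 d
Total t = Σ t_i = 147.6 days = 0.4040 years.

0.404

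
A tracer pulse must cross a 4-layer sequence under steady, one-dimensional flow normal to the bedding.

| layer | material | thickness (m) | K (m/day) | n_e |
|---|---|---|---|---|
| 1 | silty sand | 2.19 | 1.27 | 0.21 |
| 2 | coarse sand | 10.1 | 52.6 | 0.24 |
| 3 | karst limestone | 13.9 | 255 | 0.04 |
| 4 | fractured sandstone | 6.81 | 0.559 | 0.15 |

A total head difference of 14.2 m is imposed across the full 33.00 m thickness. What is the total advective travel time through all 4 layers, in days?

With flow normal to the layers, continuity requires the same specific discharge q through every layer.
Σ(b_i/K_i) = 2.19/1.27 + 10.1/52.6 + 13.9/255 + 6.81/0.559 = 14.15 d.
q = Δh / Σ(b_i/K_i) = 14.2 / 14.15 = 1.003 m/day.
In each layer the seepage velocity is v_i = q/n_i, so the layer transit time is t_i = b_i·n_i / q:
  layer 1 (silty sand): t_1 = 2.19 × 0.21 / 1.003 = 0.4584 d
  layer 2 (coarse sand): t_2 = 10.1 × 0.24 / 1.003 = 2.416 d
  layer 3 (karst limestone): t_3 = 13.9 × 0.04 / 1.003 = 0.5542 d
  layer 4 (fractured sandstone): t_4 = 6.81 × 0.15 / 1.003 = 1.018 d
Total t = Σ t_i = 4.447 days.

4.45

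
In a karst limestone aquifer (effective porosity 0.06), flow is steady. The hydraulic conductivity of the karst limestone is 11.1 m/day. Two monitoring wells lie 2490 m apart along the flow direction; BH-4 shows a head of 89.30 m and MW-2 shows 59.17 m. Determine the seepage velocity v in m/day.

2.24

Hydraulic gradient i = (89.30 − 59.17) / 2490 = 30.13 / 2490 = 0.01210.
Darcy flux q = K · i = 11.10 × 0.01210 = 0.1343 m/day.
Seepage velocity v = q / n_e = 0.1343 / 0.06 = 2.239 m/day.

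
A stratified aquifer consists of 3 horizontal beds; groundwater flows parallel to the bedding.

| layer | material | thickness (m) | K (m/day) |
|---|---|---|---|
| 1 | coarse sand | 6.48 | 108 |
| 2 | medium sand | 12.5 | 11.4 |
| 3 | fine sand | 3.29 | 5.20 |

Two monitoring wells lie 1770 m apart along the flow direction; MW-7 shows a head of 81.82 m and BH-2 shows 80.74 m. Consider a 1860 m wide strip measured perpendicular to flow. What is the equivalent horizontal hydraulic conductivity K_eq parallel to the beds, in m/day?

38.6

Flow is parallel to layering, so each bed carries its own Darcy discharge and the transmissivities add.
Σ(K_i·b_i) = 108×6.48 + 11.4×12.5 + 5.20×3.29 = 859.4 m²/day.
Total thickness b = 22.27 m, so K_eq = Σ(K_i·b_i)/b = 38.59 m/day.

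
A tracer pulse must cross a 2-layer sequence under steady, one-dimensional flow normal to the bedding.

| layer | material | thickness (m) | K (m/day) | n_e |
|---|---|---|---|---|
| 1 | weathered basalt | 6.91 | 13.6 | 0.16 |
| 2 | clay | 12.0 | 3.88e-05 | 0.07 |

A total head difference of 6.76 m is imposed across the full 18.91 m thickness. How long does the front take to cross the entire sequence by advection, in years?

244

With flow normal to the layers, continuity requires the same specific discharge q through every layer.
Σ(b_i/K_i) = 6.91/13.6 + 12.0/3.88e-05 = 3.093e+05 d.
q = Δh / Σ(b_i/K_i) = 6.76 / 3.093e+05 = 2.186e-05 m/day.
In each layer the seepage velocity is v_i = q/n_i, so the layer transit time is t_i = b_i·n_i / q:
  layer 1 (weathered basalt): t_1 = 6.91 × 0.16 / 2.186e-05 = 50583 d
  layer 2 (clay): t_2 = 12.0 × 0.07 / 2.186e-05 = 38431 d
Total t = Σ t_i = 89014 days = 243.7 years.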